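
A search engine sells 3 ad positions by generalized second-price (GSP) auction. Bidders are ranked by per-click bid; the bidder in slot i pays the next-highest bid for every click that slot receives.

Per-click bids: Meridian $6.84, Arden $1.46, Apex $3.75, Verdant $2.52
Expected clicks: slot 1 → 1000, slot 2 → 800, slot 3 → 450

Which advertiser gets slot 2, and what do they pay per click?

Apex; $2.52 per click

Sorting advertisers: $6.84 (Meridian) > $3.75 (Apex) > $2.52 (Verdant) > $1.46 (Arden)
Slot 2 goes to the second-ranked bidder, Apex, who pays the next bid down: $2.52/click.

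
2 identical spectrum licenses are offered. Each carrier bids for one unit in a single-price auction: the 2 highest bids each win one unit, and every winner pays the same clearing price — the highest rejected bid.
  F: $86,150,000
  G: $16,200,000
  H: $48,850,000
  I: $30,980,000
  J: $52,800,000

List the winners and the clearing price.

Sorting: 86,150,000 (F), 52,800,000 (J), 48,850,000 (H), 30,980,000 (I), …
Top 2: F, J.
Clearing price = highest rejected bid = $48,850,000.

F, J; each pays $48,850,000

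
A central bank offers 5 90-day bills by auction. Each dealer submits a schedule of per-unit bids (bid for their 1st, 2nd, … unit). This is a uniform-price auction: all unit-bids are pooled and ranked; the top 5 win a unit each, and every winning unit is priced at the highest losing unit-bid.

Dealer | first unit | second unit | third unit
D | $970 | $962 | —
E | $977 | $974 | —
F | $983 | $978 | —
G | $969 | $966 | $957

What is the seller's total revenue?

Total revenue: $4,845

All unit-bids, highest first — top 5: 983 (F-1), 978 (F-2), 977 (E-1), 974 (E-2), 970 (D-1)
First bid not allocated: $969.
Allocation: D 1, E 2, F 2. Every unit priced at $969.
Revenue = 5 × 969 = $4,845.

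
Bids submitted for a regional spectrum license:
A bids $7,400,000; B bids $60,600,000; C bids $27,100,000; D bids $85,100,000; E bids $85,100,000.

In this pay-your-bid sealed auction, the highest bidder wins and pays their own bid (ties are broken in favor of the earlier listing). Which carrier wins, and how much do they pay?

D pays $85,100,000

Bids ranked: 85,100,000 (D) > 85,100,000 (E) > 60,600,000 (B) > 27,100,000 (C) > 7,400,000 (A)
Tie at $85,100,000 → D wins by tie-break.
First-price: D pays what they bid, $85,100,000.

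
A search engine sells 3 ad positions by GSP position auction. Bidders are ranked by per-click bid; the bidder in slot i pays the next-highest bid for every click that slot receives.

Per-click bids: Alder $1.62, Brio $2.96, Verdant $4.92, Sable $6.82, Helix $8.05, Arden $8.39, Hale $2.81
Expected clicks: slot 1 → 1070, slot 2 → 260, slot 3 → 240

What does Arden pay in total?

Arden pays $8613.50

Ranked by bid: $8.39 (Arden) > $8.05 (Helix) > $6.82 (Sable) > $4.92 (Verdant) > …
Arden holds slot 1 → pays next bid $8.05 × 1070 clicks = $8613.50.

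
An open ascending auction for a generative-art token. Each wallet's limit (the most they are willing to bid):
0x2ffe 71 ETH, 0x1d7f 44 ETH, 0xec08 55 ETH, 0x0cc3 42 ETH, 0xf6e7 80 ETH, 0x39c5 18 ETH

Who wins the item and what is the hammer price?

Limits ranked: 80 (0xf6e7) > 71 (0x2ffe) > 55 (0xec08) > 44 (0x1d7f) > 42 (0x0cc3) > 18 (0x39c5)
Once the price passes 71 ETH, only 0xf6e7 is left; the hammer falls at 0x2ffe's limit of 71 ETH.

0xf6e7 wins at 71 ETH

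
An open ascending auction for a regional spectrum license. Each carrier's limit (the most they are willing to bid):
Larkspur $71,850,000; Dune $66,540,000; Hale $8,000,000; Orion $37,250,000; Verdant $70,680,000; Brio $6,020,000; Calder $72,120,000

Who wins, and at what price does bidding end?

Calder wins at $71,850,000

Rule: the price rises until one bidder remains; the winner pays the price at which the last rival dropped out.
Limits ranked: 72,120,000 (Calder) > 71,850,000 (Larkspur) > 70,680,000 (Verdant) > 66,540,000 (Dune) > 37,250,000 (Orion) > 8,000,000 (Hale) > …
Bidding ends when Larkspur exits at $71,850,000; Calder takes it.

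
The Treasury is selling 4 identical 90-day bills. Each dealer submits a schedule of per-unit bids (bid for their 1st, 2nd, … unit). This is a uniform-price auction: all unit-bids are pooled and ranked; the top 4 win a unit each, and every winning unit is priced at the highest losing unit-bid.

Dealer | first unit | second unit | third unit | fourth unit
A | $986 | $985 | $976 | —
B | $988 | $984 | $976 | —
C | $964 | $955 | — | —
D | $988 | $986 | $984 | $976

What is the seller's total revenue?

Total revenue: $3,940

Pooled unit-bids ranked (top 4): 988 (B-1), 988 (D-1), 986 (A-1), 986 (D-2)
Highest rejected unit-bid = $985.
Allocation: A 1, B 1, D 2. Every unit priced at $985.
Revenue = 4 × 985 = $3,940.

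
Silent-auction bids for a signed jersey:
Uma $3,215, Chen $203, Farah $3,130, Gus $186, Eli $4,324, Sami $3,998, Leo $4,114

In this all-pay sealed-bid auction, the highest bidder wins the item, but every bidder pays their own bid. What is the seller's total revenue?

Total revenue: $19,170

All-pay sealed-bid auction: the highest bidder wins the item, but every bidder pays their own bid.
Bids in order: 4,324 (Eli) > 4,114 (Leo) > 3,998 (Sami) > 3,215 (Uma) > 3,130 (Farah) > 203 (Chen) > …
Eli wins with the top bid; all bids are sunk regardless.
Every bidder forfeits their bid regardless of winning.
Revenue = 3,215 + 203 + 3,130 + 186 + 4,324 + 3,998 + 4,114 = $19,170.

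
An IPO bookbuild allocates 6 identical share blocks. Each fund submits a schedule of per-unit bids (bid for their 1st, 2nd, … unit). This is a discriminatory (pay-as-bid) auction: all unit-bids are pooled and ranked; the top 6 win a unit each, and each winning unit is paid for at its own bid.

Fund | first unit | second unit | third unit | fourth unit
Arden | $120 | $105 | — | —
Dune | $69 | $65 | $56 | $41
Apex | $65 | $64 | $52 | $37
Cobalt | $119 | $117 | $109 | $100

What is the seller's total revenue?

Pooled unit-bids ranked (top 6): 120 (Arden-1), 119 (Cobalt-1), 117 (Cobalt-2), 109 (Cobalt-3), 105 (Arden-2), 100 (Cobalt-4)
Next rejected bid: $69 (not a price — pay-as-bid).
Each winning unit pays its own bid.
Revenue = 120 + 119 + 117 + 109 + 105 + 100 = $670.

Total revenue: $670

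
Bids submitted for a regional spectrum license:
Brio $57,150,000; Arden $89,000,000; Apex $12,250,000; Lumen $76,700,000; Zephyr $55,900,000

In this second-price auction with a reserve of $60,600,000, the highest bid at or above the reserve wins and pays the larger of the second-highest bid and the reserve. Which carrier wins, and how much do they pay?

Rule: the highest bid at or above the reserve wins and pays the larger of the second-highest bid and the reserve.
Sorting bids: 89,000,000 (Arden) > 76,700,000 (Lumen) > 57,150,000 (Brio) > 55,900,000 (Zephyr) > 12,250,000 (Apex)
Arden has the top bid at or above the reserve ($89,000,000).
max(second-highest $76,700,000, reserve $60,600,000) = $76,700,000; the reserve does not bind.

Arden pays $76,700,000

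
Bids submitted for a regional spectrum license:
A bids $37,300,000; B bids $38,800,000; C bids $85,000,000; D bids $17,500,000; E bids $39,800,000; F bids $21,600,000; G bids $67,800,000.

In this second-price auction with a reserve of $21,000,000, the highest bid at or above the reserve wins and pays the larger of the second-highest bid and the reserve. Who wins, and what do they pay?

Second-price auction with a reserve of $21,000,000: the highest bid at or above the reserve wins and pays the larger of the second-highest bid and the reserve.
Bids ranked: 85,000,000 (C) > 67,800,000 (G) > 39,800,000 (E) > 38,800,000 (B) > 37,300,000 (A) > 21,600,000 (F) > …
Highest eligible bid: C at $85,000,000.
Second-highest bid $67,800,000 exceeds the reserve $21,000,000 → payment $67,800,000.

C pays $67,800,000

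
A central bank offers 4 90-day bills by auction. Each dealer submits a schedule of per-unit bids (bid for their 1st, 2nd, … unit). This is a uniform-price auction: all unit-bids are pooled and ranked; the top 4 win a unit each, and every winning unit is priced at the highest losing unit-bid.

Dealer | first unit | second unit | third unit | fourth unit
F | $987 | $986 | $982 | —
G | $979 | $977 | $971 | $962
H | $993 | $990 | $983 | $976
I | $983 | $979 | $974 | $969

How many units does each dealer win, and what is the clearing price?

F 2, H 2; clearing price $983

Pooled unit-bids ranked (top 4): 993 (H-1), 990 (H-2), 987 (F-1), 986 (F-2)
The (k+1)-th unit-bid is $983.
Allocation: F 2, H 2.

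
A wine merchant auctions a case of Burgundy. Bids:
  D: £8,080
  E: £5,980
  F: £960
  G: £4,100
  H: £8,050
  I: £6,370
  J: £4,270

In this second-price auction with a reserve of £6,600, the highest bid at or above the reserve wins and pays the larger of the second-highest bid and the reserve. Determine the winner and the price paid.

D pays £8,050

Bids in order: 8,080 (D) > 8,050 (H) > 6,370 (I) > 5,980 (E) > 4,270 (J) > 4,100 (G) > …
D has the top bid at or above the reserve (£8,080).
max(second-highest £8,050, reserve £6,600) = £8,050; the reserve does not bind.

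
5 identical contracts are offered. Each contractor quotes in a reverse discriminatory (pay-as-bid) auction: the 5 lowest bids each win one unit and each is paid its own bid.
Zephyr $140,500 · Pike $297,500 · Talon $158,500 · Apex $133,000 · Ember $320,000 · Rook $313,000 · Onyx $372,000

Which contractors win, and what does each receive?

Apex $133,000, Zephyr $140,500, Talon $158,500, Pike $297,500, Rook $313,000

Sorting: 133,000 (Apex), 140,500 (Zephyr), 158,500 (Talon), 297,500 (Pike), 313,000 (Rook), 320,000 (Ember), 372,000 (Onyx)
Winners (5 units): Apex, Zephyr, Talon, Pike, Rook.
Each winner is paid its own bid: Apex $133,000, Zephyr $140,500, Talon $158,500, Pike $297,500, Rook $313,000.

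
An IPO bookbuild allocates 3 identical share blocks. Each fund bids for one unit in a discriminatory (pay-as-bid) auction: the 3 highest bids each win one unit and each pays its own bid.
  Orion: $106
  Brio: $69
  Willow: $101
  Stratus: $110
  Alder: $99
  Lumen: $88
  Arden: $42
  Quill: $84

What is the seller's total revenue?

Bids ranked high→low: 110 (Stratus), 106 (Orion), 101 (Willow), 99 (Alder), 88 (Lumen), …
The 3 highest are Stratus, Orion, Willow.
Total revenue = 110 + 106 + 101 = $317.

Total revenue: $317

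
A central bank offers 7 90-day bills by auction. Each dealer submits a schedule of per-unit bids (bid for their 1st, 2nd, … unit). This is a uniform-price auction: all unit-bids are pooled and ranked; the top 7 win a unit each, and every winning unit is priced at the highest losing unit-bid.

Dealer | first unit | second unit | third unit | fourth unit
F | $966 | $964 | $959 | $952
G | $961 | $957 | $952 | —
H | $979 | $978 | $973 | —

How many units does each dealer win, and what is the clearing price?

Pooled unit-bids ranked (top 7): 979 (H-1), 978 (H-2), 973 (H-3), 966 (F-1), 964 (F-2), 961 (G-1), 959 (F-3)
First bid not allocated: $957.
Allocation: F 3, G 1, H 3.

F 3, G 1, H 3; clearing price $957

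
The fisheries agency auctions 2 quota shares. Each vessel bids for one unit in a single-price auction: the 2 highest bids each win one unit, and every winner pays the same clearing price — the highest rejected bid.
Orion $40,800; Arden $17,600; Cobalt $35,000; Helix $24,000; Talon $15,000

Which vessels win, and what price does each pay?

Ordering the bids: 40,800 (Orion), 35,000 (Cobalt), 24,000 (Helix), 17,600 (Arden), …
Winners (2 units): Orion, Cobalt.
First losing bid is Helix's $24,000, which sets the uniform price.

Orion, Cobalt; each pays $24,000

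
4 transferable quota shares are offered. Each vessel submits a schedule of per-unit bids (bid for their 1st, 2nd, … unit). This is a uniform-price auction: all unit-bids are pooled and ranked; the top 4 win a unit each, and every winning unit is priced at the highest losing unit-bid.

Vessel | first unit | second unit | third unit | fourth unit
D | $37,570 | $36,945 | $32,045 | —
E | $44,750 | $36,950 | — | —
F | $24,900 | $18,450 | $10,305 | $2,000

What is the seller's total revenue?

Pooled unit-bids ranked (top 4): 44,750 (E-1), 37,570 (D-1), 36,950 (E-2), 36,945 (D-2)
First bid not allocated: $32,045.
Allocation: D 2, E 2. Every unit priced at $32,045.
Revenue = 4 × 32,045 = $128,180.

Total revenue: $128,180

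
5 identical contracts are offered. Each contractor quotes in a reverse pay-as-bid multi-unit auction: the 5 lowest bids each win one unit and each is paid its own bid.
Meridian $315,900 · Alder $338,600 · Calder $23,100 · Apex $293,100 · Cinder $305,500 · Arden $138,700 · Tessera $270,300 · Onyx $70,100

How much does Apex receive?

Sorting: 23,100 (Calder), 70,100 (Onyx), 138,700 (Arden), 270,300 (Tessera), 293,100 (Apex), 305,500 (Cinder), 315,900 (Meridian), …
Winners (5 units): Calder, Onyx, Arden, Tessera, Apex.
Apex wins → own bid $293,100.

Apex is paid $293,100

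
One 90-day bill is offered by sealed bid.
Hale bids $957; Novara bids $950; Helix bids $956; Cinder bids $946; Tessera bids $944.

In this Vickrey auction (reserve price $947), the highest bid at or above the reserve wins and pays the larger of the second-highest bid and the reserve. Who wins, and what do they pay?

Hale pays $956

Rule: the highest bid at or above the reserve wins and pays the larger of the second-highest bid and the reserve.
Sorting bids: 957 (Hale) > 956 (Helix) > 950 (Novara) > 946 (Cinder) > 944 (Tessera)
Hale has the top bid at or above the reserve ($957).
Second-highest bid $956 exceeds the reserve $947 → payment $956.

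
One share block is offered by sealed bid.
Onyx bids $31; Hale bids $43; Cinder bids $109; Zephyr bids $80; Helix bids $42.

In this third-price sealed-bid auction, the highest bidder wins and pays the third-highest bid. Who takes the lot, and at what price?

Cinder pays $43

Bids in order: 109 (Cinder) > 80 (Zephyr) > 43 (Hale) > 42 (Helix) > 31 (Onyx)
Cinder is highest; pays the third-highest bid, $43.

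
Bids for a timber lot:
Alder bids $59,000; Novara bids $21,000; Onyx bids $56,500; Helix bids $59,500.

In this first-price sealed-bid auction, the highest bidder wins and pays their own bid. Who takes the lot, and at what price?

Helix pays $59,500

Rule: the highest bidder wins and pays their own bid.
Bids ranked: 59,500 (Helix) > 59,000 (Alder) > 56,500 (Onyx) > 21,000 (Novara)
Helix has the highest bid and pays exactly that: $59,500.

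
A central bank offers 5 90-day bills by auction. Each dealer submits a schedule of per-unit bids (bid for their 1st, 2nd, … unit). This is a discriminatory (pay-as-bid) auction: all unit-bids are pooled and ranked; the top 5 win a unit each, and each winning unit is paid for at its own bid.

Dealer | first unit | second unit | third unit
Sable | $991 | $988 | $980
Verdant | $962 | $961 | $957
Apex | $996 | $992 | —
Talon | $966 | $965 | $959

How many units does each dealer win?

All unit-bids, highest first — top 5: 996 (Apex-1), 992 (Apex-2), 991 (Sable-1), 988 (Sable-2), 980 (Sable-3)
Next rejected bid: $966 (not a price — pay-as-bid).
Allocation: Apex 2, Sable 3.

Apex 2, Sable 3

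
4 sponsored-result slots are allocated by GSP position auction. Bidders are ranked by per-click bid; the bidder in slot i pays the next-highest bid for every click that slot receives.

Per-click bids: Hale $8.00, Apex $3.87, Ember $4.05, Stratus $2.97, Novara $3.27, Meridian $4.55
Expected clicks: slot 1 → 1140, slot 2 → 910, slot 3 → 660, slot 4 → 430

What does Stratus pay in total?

Ranked by bid: $8.00 (Hale) > $4.55 (Meridian) > $4.05 (Ember) > $3.87 (Apex) > $3.27 (Novara) > …
Stratus ranks below slot 4 → no slot, pays nothing.

Stratus pays $0.00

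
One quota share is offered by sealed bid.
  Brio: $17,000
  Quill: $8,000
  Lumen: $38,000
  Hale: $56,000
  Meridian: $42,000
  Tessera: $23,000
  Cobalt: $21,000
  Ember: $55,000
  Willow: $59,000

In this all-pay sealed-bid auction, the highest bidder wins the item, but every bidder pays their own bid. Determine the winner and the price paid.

Sorting bids: 59,000 (Willow) > 56,000 (Hale) > 55,000 (Ember) > 42,000 (Meridian) > 38,000 (Lumen) > 23,000 (Tessera) > …
Willow wins with the top bid; all bids are sunk regardless.

Willow pays $59,000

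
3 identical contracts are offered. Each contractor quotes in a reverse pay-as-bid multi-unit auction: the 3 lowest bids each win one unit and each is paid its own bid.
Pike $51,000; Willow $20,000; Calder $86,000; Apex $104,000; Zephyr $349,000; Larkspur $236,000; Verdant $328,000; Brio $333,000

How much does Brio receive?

Brio is paid $0

Ordering the bids: 20,000 (Willow), 51,000 (Pike), 86,000 (Calder), 104,000 (Apex), 236,000 (Larkspur), …
The 3 lowest are Willow, Pike, Calder.
Brio does not win → $0.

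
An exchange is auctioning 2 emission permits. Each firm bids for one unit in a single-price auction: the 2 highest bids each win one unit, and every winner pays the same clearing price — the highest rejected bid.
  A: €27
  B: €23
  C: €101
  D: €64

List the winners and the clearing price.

Ordering the bids: 101 (C), 64 (D), 27 (A), 23 (B)
Top 2: C, D.
Clearing price = highest rejected bid = €27.

C, D; each pays €27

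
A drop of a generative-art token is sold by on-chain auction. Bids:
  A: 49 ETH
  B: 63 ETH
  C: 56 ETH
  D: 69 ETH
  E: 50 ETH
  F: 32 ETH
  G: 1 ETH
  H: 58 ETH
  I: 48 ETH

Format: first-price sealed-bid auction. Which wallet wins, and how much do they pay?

D pays 69 ETH

Bids in order: 69 (D) > 63 (B) > 58 (H) > 56 (C) > 50 (E) > 49 (A) > …
D has the highest bid and pays exactly that: 69 ETH.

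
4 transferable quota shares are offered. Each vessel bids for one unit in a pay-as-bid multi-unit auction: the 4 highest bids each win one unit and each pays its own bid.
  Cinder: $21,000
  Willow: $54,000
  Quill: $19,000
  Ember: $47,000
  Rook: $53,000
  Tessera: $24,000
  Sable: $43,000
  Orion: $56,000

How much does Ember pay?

Ember pays $47,000

Bids ranked high→low: 56,000 (Orion), 54,000 (Willow), 53,000 (Rook), 47,000 (Ember), 43,000 (Sable), 24,000 (Tessera), …
Winners (4 units): Orion, Willow, Rook, Ember.
Ember wins → own bid $47,000.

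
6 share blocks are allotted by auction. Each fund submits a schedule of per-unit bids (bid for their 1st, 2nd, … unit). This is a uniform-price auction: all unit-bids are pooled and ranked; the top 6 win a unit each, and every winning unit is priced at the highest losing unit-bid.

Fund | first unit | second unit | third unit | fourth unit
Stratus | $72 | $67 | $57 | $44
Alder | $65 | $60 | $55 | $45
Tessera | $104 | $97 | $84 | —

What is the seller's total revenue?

Total revenue: $360

All unit-bids, highest first — top 6: 104 (Tessera-1), 97 (Tessera-2), 84 (Tessera-3), 72 (Stratus-1), 67 (Stratus-2), 65 (Alder-1)
The (k+1)-th unit-bid is $60.
Allocation: Alder 1, Stratus 2, Tessera 3. Every unit priced at $60.
Revenue = 6 × 60 = $360.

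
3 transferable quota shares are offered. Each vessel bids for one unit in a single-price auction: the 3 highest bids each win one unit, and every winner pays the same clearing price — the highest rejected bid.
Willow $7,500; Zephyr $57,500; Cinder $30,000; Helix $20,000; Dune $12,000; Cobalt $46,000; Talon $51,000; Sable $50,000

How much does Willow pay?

Sorting: 57,500 (Zephyr), 51,000 (Talon), 50,000 (Sable), 46,000 (Cobalt), 30,000 (Cinder), …
The 3 highest are Zephyr, Talon, Sable.
Clearing price = highest rejected bid = $46,000.
Willow does not win → pays $0.

Willow pays $0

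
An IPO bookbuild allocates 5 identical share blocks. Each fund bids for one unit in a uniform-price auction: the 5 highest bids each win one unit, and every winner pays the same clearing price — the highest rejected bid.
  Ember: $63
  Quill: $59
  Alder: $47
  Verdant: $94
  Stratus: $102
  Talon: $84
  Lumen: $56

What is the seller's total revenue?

Total revenue: $280

Bids ranked high→low: 102 (Stratus), 94 (Verdant), 84 (Talon), 63 (Ember), 59 (Quill), 56 (Lumen), 47 (Alder)
Winners (5 units): Stratus, Verdant, Talon, Ember, Quill.
Highest unsuccessful bid: $56 → clearing price.
Total revenue = 5 × $56 = $280.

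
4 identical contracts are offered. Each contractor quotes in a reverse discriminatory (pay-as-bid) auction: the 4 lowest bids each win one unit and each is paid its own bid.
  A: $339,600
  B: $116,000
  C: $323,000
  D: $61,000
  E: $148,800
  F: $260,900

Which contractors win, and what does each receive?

Sorting: 61,000 (D), 116,000 (B), 148,800 (E), 260,900 (F), 323,000 (C), 339,600 (A)
The 4 lowest are D, B, E, F.
Each winner is paid its own bid: D $61,000, B $116,000, E $148,800, F $260,900.

D $61,000, B $116,000, E $148,800, F $260,900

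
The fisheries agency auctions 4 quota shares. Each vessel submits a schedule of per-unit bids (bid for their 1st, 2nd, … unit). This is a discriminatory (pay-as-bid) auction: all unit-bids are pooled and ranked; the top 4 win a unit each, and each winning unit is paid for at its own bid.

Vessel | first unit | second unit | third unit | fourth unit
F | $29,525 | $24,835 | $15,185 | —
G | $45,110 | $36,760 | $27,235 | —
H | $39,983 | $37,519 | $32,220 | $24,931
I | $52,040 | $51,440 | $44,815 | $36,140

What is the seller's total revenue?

Pooled unit-bids ranked (top 4): 52,040 (I-1), 51,440 (I-2), 45,110 (G-1), 44,815 (I-3)
Next rejected bid: $39,983 (not a price — pay-as-bid).
Each winning unit pays its own bid.
Revenue = 52,040 + 51,440 + 45,110 + 44,815 = $193,405.

Total revenue: $193,405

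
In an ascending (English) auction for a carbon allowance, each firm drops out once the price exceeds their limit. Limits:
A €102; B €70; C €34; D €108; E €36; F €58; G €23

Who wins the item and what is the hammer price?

D wins at €102

Limits in order: 108 (D) > 102 (A) > 70 (B) > 58 (F) > 36 (E) > 34 (C) > …
Once the price passes €102, only D is left; the hammer falls at A's limit of €102.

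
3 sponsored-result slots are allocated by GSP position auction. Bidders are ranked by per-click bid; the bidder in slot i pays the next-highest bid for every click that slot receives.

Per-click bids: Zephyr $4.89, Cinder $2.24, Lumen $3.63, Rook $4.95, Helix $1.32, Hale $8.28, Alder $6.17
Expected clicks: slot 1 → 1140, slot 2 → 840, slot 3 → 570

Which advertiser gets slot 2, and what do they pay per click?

Ranked by bid: $8.28 (Hale) > $6.17 (Alder) > $4.95 (Rook) > $4.89 (Zephyr) > …
Slot 2 goes to the second-ranked bidder, Alder, who pays the next bid down: $4.95/click.

Alder; $4.95 per click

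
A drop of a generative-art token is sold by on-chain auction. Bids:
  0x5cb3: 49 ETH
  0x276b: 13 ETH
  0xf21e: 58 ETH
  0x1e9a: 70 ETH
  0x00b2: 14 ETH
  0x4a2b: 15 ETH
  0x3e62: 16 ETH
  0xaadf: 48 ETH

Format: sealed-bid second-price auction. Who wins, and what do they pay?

Bids ranked: 70 (0x1e9a) > 58 (0xf21e) > 49 (0x5cb3) > 48 (0xaadf) > 16 (0x3e62) > 15 (0x4a2b) > …
0x1e9a wins with the highest bid; price is set by the runner-up at 58 ETH.

0x1e9a pays 58 ETH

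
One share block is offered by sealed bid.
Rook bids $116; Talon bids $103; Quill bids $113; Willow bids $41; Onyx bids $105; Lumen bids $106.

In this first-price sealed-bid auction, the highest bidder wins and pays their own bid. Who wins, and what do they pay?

Sorting bids: 116 (Rook) > 113 (Quill) > 106 (Lumen) > 105 (Onyx) > 103 (Talon) > 41 (Willow)
Rook has the highest bid and pays exactly that: $116.

Rook pays $116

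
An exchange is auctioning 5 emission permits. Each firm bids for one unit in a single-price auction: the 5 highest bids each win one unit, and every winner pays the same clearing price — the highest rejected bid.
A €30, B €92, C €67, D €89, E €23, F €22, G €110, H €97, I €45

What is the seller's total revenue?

Ordering the bids: 110 (G), 97 (H), 92 (B), 89 (D), 67 (C), 45 (I), 30 (A), …
The 5 highest are G, H, B, D, C.
Clearing price = highest rejected bid = €45.
Total revenue = 5 × €45 = €225.

Total revenue: €225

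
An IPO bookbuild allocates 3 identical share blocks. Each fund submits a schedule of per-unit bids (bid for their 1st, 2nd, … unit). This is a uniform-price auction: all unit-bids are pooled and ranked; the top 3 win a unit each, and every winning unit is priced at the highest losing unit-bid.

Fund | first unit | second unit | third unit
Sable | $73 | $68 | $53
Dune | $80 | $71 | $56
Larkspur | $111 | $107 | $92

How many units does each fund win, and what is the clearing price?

Pooled unit-bids ranked (top 3): 111 (Larkspur-1), 107 (Larkspur-2), 92 (Larkspur-3)
The (k+1)-th unit-bid is $80.
Allocation: Larkspur 3.

Larkspur 3; clearing price $80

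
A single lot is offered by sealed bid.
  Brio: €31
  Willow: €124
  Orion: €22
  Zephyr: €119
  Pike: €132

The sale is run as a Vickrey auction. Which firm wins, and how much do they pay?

Pike pays €124

Rule: the highest bidder wins and pays the second-highest bid.
Sorting bids: 132 (Pike) > 124 (Willow) > 119 (Zephyr) > 31 (Brio) > 22 (Orion)
Pike is highest; pays the second-highest bid, €124.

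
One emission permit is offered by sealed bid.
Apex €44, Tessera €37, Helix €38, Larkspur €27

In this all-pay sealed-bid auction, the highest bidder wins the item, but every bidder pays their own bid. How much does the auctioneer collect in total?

Total revenue: €146

Bids ranked: 44 (Apex) > 38 (Helix) > 37 (Tessera) > 27 (Larkspur)
Apex wins with the top bid; all bids are sunk regardless.
Every bidder forfeits their bid regardless of winning.
Revenue = 44 + 37 + 38 + 27 = €146.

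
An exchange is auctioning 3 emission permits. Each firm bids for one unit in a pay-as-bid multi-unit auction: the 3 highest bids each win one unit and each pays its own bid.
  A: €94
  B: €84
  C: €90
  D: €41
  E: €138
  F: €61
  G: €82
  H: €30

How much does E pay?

E pays €138

Sorting: 138 (E), 94 (A), 90 (C), 84 (B), 82 (G), …
The 3 highest are E, A, C.
E wins → own bid €138.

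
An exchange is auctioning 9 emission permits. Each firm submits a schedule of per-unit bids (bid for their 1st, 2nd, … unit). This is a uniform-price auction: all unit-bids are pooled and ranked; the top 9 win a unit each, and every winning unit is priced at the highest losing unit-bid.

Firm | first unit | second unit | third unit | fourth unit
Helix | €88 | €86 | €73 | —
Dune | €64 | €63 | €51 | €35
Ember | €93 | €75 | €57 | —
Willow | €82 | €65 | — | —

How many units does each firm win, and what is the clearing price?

All unit-bids, highest first — top 9: 93 (Ember-1), 88 (Helix-1), 86 (Helix-2), 82 (Willow-1), 75 (Ember-2), 73 (Helix-3), 65 (Willow-2), 64 (Dune-1), 63 (Dune-2)
First bid not allocated: €57.
Allocation: Dune 2, Ember 2, Helix 3, Willow 2.

Dune 2, Ember 2, Helix 3, Willow 2; clearing price €57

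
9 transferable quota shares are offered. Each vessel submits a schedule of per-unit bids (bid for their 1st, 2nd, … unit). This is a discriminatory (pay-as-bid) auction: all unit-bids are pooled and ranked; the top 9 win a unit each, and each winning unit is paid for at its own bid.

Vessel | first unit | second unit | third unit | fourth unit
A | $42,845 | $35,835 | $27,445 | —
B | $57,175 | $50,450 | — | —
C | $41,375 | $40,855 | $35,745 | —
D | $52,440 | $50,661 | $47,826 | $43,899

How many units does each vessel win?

A 1, B 2, C 2, D 4

Pooled unit-bids ranked (top 9): 57,175 (B-1), 52,440 (D-1), 50,661 (D-2), 50,450 (B-2), 47,826 (D-3), 43,899 (D-4), 42,845 (A-1), 41,375 (C-1), 40,855 (C-2)
Next rejected bid: $35,835 (not a price — pay-as-bid).
Allocation: A 1, B 2, C 2, D 4.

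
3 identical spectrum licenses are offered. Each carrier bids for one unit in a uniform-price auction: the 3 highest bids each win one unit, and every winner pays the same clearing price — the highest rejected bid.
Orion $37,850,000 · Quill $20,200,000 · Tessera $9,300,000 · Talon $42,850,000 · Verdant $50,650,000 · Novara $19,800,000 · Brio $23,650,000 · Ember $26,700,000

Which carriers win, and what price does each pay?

Verdant, Talon, Orion; each pays $26,700,000

Sorting: 50,650,000 (Verdant), 42,850,000 (Talon), 37,850,000 (Orion), 26,700,000 (Ember), 23,650,000 (Brio), …
Winners (3 units): Verdant, Talon, Orion.
Highest unsuccessful bid: $26,700,000 → clearing price.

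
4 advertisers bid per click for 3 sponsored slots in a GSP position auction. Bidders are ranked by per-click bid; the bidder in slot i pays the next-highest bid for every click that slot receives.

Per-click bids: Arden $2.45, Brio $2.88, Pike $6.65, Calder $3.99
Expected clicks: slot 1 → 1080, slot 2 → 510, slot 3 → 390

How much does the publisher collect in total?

Total revenue: $6733.50

Per-click bids in order: $6.65 (Pike) > $3.99 (Calder) > $2.88 (Brio) > $2.45 (Arden)
Slot 1: Pike pays $3.99 × 1080 = $4309.20
Slot 2: Calder pays $2.88 × 510 = $1468.80
Slot 3: Brio pays $2.45 × 390 = $955.50
Total = $6733.50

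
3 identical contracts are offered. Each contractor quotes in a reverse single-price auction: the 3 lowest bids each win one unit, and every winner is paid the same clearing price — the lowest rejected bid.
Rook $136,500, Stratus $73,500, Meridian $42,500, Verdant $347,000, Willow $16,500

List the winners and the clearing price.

Willow, Meridian, Stratus; each is paid $136,500

Ordering the bids: 16,500 (Willow), 42,500 (Meridian), 73,500 (Stratus), 136,500 (Rook), 347,000 (Verdant)
Lowest 3: Willow, Meridian, Stratus.
Lowest unsuccessful bid: $136,500 → clearing price.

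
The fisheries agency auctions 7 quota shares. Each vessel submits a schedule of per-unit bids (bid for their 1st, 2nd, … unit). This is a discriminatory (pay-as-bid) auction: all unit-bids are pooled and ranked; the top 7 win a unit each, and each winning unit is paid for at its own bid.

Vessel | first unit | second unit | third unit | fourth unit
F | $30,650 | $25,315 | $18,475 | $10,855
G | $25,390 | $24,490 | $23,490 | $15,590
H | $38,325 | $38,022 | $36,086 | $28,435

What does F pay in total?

Merging the schedules and taking the best 7: 38,325 (H-1), 38,022 (H-2), 36,086 (H-3), 30,650 (F-1), 28,435 (H-4), 25,390 (G-1), 25,315 (F-2)
Next rejected bid: $24,490 (not a price — pay-as-bid).
F's winning unit-bids: 30,650 + 25,315 = $55,965.

F pays $55,965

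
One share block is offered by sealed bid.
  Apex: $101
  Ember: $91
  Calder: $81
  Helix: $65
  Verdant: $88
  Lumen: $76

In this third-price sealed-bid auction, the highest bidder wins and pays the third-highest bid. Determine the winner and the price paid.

Apex pays $88

Rule: the highest bidder wins and pays the third-highest bid.
Bids ranked: 101 (Apex) > 91 (Ember) > 88 (Verdant) > 81 (Calder) > 76 (Lumen) > 65 (Helix)
Apex is highest; pays the third-highest bid, $88.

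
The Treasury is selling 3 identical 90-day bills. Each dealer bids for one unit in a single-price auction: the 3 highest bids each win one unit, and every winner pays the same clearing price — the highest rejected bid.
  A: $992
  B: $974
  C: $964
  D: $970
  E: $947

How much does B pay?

B pays $964

Bids ranked high→low: 992 (A), 974 (B), 970 (D), 964 (C), 947 (E)
Top 3: A, B, D.
Clearing price = highest rejected bid = $964.
B wins → pays $964.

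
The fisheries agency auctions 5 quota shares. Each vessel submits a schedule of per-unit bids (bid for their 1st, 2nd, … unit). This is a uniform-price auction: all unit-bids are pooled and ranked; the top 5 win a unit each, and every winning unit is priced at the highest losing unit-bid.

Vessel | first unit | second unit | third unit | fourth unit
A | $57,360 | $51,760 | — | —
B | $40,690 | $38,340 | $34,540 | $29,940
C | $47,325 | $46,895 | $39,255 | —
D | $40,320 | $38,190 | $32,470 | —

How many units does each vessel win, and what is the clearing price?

All unit-bids, highest first — top 5: 57,360 (A-1), 51,760 (A-2), 47,325 (C-1), 46,895 (C-2), 40,690 (B-1)
First bid not allocated: $40,320.
Allocation: A 2, B 1, C 2.

A 2, B 1, C 2; clearing price $40,320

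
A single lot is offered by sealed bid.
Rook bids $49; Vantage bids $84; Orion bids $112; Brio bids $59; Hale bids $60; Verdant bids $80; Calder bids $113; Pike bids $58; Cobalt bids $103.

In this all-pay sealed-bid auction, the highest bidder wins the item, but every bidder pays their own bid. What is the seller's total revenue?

Total revenue: $718

Rule: the highest bidder wins the item, but every bidder pays their own bid.
Bids ranked: 113 (Calder) > 112 (Orion) > 103 (Cobalt) > 84 (Vantage) > 80 (Verdant) > 60 (Hale) > …
Calder wins with the top bid; all bids are sunk regardless.
Every bidder forfeits their bid regardless of winning.
Revenue = 49 + 84 + 112 + 59 + 60 + 80 + 113 + 58 + 103 = $718.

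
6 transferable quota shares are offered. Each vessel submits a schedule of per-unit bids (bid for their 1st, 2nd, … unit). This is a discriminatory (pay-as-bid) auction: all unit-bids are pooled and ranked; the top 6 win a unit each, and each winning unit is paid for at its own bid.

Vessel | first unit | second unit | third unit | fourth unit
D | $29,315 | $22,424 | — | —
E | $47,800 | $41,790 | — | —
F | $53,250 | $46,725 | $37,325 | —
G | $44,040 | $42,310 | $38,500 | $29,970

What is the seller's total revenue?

Merging the schedules and taking the best 6: 53,250 (F-1), 47,800 (E-1), 46,725 (F-2), 44,040 (G-1), 42,310 (G-2), 41,790 (E-2)
Next rejected bid: $38,500 (not a price — pay-as-bid).
Each winning unit pays its own bid.
Revenue = 53,250 + 47,800 + 46,725 + 44,040 + 42,310 + 41,790 = $275,915.

Total revenue: $275,915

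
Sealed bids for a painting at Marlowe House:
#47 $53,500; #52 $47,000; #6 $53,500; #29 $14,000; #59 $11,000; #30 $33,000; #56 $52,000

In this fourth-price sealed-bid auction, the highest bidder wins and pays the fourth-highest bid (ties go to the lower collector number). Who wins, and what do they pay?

Bids in order: 53,500 (#6) > 53,500 (#47) > 52,000 (#56) > 47,000 (#52) > 33,000 (#30) > 14,000 (#29) > …
#6 and #47 tie at $53,500; tie-break gives it to #6.
#6 is highest; pays the fourth-highest bid, $47,000.

#6 pays $47,000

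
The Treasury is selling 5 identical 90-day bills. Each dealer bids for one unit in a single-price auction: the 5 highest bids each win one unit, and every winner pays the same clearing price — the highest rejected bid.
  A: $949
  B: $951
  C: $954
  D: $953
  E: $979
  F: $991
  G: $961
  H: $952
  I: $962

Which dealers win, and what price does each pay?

Sorting: 991 (F), 979 (E), 962 (I), 961 (G), 954 (C), 953 (D), 952 (H), …
Top 5: F, E, I, G, C.
Highest unsuccessful bid: $953 → clearing price.

F, E, I, G, C; each pays $953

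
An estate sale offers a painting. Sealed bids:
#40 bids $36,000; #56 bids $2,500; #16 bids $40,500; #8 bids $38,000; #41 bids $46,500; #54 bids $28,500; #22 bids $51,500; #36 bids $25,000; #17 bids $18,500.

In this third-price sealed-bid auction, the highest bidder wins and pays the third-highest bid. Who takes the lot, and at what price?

#22 pays $40,500

Sorting bids: 51,500 (#22) > 46,500 (#41) > 40,500 (#16) > 38,000 (#8) > 36,000 (#40) > 28,500 (#54) > …
#22 is highest; pays the third-highest bid, $40,500.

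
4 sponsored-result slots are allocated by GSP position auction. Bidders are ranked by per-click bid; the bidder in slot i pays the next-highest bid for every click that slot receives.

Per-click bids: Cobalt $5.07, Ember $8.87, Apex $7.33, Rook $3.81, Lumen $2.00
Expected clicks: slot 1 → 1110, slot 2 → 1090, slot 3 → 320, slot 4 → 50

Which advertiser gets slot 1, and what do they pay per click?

Ember; $7.33 per click

Sorting advertisers: $8.87 (Ember) > $7.33 (Apex) > $5.07 (Cobalt) > $3.81 (Rook) > $2.00 (Lumen)
Slot 1 goes to the first-ranked bidder, Ember, who pays the next bid down: $7.33/click.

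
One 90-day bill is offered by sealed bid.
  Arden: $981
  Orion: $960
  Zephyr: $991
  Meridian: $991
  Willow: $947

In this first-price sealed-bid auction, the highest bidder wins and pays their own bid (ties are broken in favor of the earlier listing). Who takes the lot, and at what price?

First-price sealed-bid auction: the highest bidder wins and pays their own bid.
Bids ranked: 991 (Zephyr) > 991 (Meridian) > 981 (Arden) > 960 (Orion) > 947 (Willow)
Zephyr and Meridian tie at $991; tie-break gives it to Zephyr.
First-price: Zephyr pays what they bid, $991.

Zephyr pays $991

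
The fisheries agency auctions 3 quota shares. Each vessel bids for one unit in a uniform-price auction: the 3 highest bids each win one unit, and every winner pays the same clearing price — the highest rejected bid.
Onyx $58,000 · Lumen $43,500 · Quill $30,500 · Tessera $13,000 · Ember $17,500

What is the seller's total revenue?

Bids ranked high→low: 58,000 (Onyx), 43,500 (Lumen), 30,500 (Quill), 17,500 (Ember), 13,000 (Tessera)
Winners (3 units): Onyx, Lumen, Quill.
First losing bid is Ember's $17,500, which sets the uniform price.
Total revenue = 3 × $17,500 = $52,500.

Total revenue: $52,500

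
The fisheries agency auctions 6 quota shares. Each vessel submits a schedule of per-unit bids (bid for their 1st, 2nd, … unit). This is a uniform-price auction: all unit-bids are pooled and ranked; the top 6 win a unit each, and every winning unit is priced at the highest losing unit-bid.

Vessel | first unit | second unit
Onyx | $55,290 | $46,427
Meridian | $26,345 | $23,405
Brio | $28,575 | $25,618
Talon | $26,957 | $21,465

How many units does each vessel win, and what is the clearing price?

Pooled unit-bids ranked (top 6): 55,290 (Onyx-1), 46,427 (Onyx-2), 28,575 (Brio-1), 26,957 (Talon-1), 26,345 (Meridian-1), 25,618 (Brio-2)
First bid not allocated: $23,405.
Allocation: Brio 2, Meridian 1, Onyx 2, Talon 1.

Brio 2, Meridian 1, Onyx 2, Talon 1; clearing price $23,405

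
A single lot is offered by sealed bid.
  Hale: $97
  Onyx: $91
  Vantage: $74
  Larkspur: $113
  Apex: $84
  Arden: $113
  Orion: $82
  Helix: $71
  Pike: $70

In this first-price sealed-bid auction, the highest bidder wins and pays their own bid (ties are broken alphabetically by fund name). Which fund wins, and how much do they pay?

Arden pays $113

Bids in order: 113 (Arden) > 113 (Larkspur) > 97 (Hale) > 91 (Onyx) > 84 (Apex) > 82 (Orion) > …
Arden and Larkspur tie at $113; tie-break gives it to Arden.
Arden has the highest bid and pays exactly that: $113.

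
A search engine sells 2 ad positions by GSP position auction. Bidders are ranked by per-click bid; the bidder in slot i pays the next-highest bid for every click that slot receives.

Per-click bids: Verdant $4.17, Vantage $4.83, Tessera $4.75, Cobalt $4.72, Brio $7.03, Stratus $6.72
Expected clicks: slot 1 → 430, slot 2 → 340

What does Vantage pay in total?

Per-click bids in order: $7.03 (Brio) > $6.72 (Stratus) > $4.83 (Vantage) > …
Vantage ranks below slot 2 → no slot, pays nothing.

Vantage pays $0.00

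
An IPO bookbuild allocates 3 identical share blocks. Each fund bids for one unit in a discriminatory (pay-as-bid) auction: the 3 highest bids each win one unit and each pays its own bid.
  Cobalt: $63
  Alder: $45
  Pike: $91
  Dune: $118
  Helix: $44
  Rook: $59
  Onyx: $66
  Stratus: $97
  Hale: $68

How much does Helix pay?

Bids ranked high→low: 118 (Dune), 97 (Stratus), 91 (Pike), 68 (Hale), 66 (Onyx), …
Top 3: Dune, Stratus, Pike.
Helix does not win → $0.

Helix pays $0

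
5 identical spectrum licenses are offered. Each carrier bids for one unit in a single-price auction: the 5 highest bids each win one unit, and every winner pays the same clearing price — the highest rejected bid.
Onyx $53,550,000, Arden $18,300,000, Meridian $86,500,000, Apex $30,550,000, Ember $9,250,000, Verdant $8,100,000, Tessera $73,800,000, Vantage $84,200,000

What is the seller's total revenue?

Sorting: 86,500,000 (Meridian), 84,200,000 (Vantage), 73,800,000 (Tessera), 53,550,000 (Onyx), 30,550,000 (Apex), 18,300,000 (Arden), 9,250,000 (Ember), …
Winners (5 units): Meridian, Vantage, Tessera, Onyx, Apex.
First losing bid is Arden's $18,300,000, which sets the uniform price.
Total revenue = 5 × $18,300,000 = $91,500,000.

Total revenue: $91,500,000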